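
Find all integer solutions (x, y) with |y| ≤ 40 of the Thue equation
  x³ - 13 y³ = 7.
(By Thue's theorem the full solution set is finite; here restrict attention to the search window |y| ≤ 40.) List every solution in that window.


The equation is x³ - 13y³ = 7. For fixed y, x³ = 13·y³ + 7, so a solution requires the RHS to be a perfect cube.
Strategy: iterate y from -40 to 40, compute RHS = 13·y³ + 7, and check whether it is a (positive or negative) perfect cube.
Check small values of y:
  y = 0: RHS = 7 is not a perfect cube.
  y = 1: RHS = 20 is not a perfect cube.
  y = -1: RHS = -6 is not a perfect cube.
  y = 2: RHS = 111 is not a perfect cube.
  y = -2: RHS = -97 is not a perfect cube.
  y = 3: RHS = 358 is not a perfect cube.
  y = -3: RHS = -344 is not a perfect cube.
Continuing the search up to |y| = 40 finds no solutions either.
No (x, y) in the scanned range satisfies the equation.

No integer solutions with |y| ≤ 40.


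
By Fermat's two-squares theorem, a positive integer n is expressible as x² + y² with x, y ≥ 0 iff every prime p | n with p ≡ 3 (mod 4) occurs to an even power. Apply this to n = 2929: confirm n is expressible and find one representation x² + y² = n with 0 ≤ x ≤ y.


Step 1: Factor n = 2929 = 29 · 101.
Step 2: Check the mod-4 condition on each prime factor: 29 ≡ 1 (mod 4), exponent 1; 101 ≡ 1 (mod 4), exponent 1.
All primes ≡ 3 (mod 4) appear to even exponent (or don't appear), so by the two-squares theorem n IS expressible as a sum of two squares.
Step 3: Build a representation. Here n = 29 · 101 is a product of primes ≡ 1 (mod 4). Each prime p ≡ 1 (mod 4) is itself a sum of two squares; find a² by testing p − a² for a perfect square:
  29: 29 − 1² = 28, 29 − 2² = 25 = 5² ⇒ 29 = 2² + 5².
  101: 101 − 1² = 100 = 10² ⇒ 101 = 1² + 10².
  Combine using the Brahmagupta–Fibonacci identity (a² + b²)(c² + d²) = (ac − bd)² + (ad + bc)² = (ac + bd)² + (ad − bc)²:
  29 · 101 = 2929: from (2² + 5²)(1² + 10²), take (2·1 − 5·10, 2·10 + 5·1) = (2 − 50, 20 + 5) = (-48, 25); dropping signs (only squares matter) gives (48, 25); check 48² + 25² = 2304 + 625 = 2929 ✓.
Step 4: Order so x ≤ y and verify: 25² + 48² = 625 + 2304 = 2929 = n. ✓

n = 2929 = 25² + 48² (one valid representation with x ≤ y).


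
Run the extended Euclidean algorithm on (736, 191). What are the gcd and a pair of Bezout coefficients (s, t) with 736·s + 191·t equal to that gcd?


Euclidean algorithm on (736, 191) — divide until remainder is 0:
  736 = 3 · 191 + 163
  191 = 1 · 163 + 28
  163 = 5 · 28 + 23
  28 = 1 · 23 + 5
  23 = 4 · 5 + 3
  5 = 1 · 3 + 2
  3 = 1 · 2 + 1
  2 = 2 · 1 + 0
gcd(736, 191) = 1.
Track Bezout coefficients alongside the remainders: start with r₀ = 736 = a·1 + b·0 (s = 1, t = 0) and r₁ = 191 = a·0 + b·1 (s = 0, t = 1); each new remainder r_{k+1} = r_{k-1} − q_k·r_k inherits s_{k+1} = s_{k-1} − q_k·s_k, t_{k+1} = t_{k-1} − q_k·t_k, so r_k = a·s_k + b·t_k at every step:
  q = 3: r = 163, s = 1 − 3·0 = 1, t = 0 − 3·1 = -3  (check: 736·1 + 191·(-3) = 163)
  q = 1: r = 28, s = 0 − 1·1 = -1, t = 1 − 1·(-3) = 4  (check: 736·(-1) + 191·4 = 28)
  q = 5: r = 23, s = 1 − 5·(-1) = 6, t = -3 − 5·4 = -23  (check: 736·6 + 191·(-23) = 23)
  q = 1: r = 5, s = -1 − 1·6 = -7, t = 4 − 1·(-23) = 27  (check: 736·(-7) + 191·27 = 5)
  q = 4: r = 3, s = 6 − 4·(-7) = 34, t = -23 − 4·27 = -131  (check: 736·34 + 191·(-131) = 3)
  q = 1: r = 2, s = -7 − 1·34 = -41, t = 27 − 1·(-131) = 158  (check: 736·(-41) + 191·158 = 2)
  q = 1: r = 1, s = 34 − 1·(-41) = 75, t = -131 − 1·158 = -289  (check: 736·75 + 191·(-289) = 1)
The row with r = 1 (the gcd) gives the Bezout coefficients s = 75, t = -289.
Result: 736 · (75) + 191 · (-289) = 1.

gcd(736, 191) = 1; s = 75, t = -289 (check: 736·75 + 191·(-289) = 1).


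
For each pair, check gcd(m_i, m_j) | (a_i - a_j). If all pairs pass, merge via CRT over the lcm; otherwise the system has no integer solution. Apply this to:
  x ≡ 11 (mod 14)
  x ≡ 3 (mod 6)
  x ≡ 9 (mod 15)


Moduli 14, 6, 15 are not pairwise coprime, so CRT works modulo lcm(m_i) when all pairwise compatibility conditions hold.
Pairwise compatibility: gcd(m_i, m_j) must divide a_i - a_j for every pair.
Merge one congruence at a time:
  Start: x ≡ 11 (mod 14).
  Combine with x ≡ 3 (mod 6): gcd(14, 6) = 2; 3 - 11 = -8, which IS divisible by 2, so compatible.
    Write x = 11 + 14·t and substitute into x ≡ 3 (mod 6): 14·t ≡ 3 − 11 = -8 (mod 6).
    Divide the congruence (and modulus) by g = 2: 7·t ≡ -4 (mod 3).
    Reduce coefficients mod 3: 1·t ≡ 2 (mod 3).
    So t ≡ 2 (mod 3).
    Then x = 11 + 14·2 = 39, valid modulo lcm(14, 6) = 42: x ≡ 39 (mod 42).
  Combine with x ≡ 9 (mod 15): gcd(42, 15) = 3; 9 - 39 = -30, which IS divisible by 3, so compatible.
    Write x = 39 + 42·t and substitute into x ≡ 9 (mod 15): 42·t ≡ 9 − 39 = -30 (mod 15).
    Divide the congruence (and modulus) by g = 3: 14·t ≡ -10 (mod 5).
    Reduce coefficients mod 5: 4·t ≡ 0 (mod 5).
    The inverse of 4 mod 5 is 4 (since 4·4 = 16 = 3·5 + 1), so t ≡ 4·0 = 0 ≡ 0 (mod 5).
    Then x = 39 + 42·0 = 39, valid modulo lcm(42, 15) = 210: x ≡ 39 (mod 210).
Verify: 39 mod 14 = 11, 39 mod 6 = 3, 39 mod 15 = 9.

x ≡ 39 (mod 210).


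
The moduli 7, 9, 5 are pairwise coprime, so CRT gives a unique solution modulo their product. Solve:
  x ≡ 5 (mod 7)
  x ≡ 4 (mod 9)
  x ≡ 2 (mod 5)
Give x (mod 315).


Moduli 7, 9, 5 are pairwise coprime; by CRT there is a unique solution modulo M = 7 · 9 · 5 = 315.
Solve pairwise, accumulating the modulus:
  Start with x ≡ 5 (mod 7).
  Combine with x ≡ 4 (mod 9): since gcd(7, 9) = 1, we get a unique residue mod 63.
    Write x = 5 + 7·t and substitute into x ≡ 4 (mod 9): 7·t ≡ 4 − 5 = -1 (mod 9).
    Reduce coefficients mod 9: 7·t ≡ 8 (mod 9).
    The inverse of 7 mod 9 is 4 (since 7·4 = 28 = 3·9 + 1), so t ≡ 4·8 = 32 ≡ 5 (mod 9).
    Then x = 5 + 7·5 = 40, valid modulo lcm(7, 9) = 63: x ≡ 40 (mod 63).
  Combine with x ≡ 2 (mod 5): since gcd(63, 5) = 1, we get a unique residue mod 315.
    Write x = 40 + 63·t and substitute into x ≡ 2 (mod 5): 63·t ≡ 2 − 40 = -38 (mod 5).
    Reduce coefficients mod 5: 3·t ≡ 2 (mod 5).
    The inverse of 3 mod 5 is 2 (since 3·2 = 6 = 1·5 + 1), so t ≡ 2·2 = 4 ≡ 4 (mod 5).
    Then x = 40 + 63·4 = 292, valid modulo lcm(63, 5) = 315: x ≡ 292 (mod 315).
Verify: 292 mod 7 = 5 ✓, 292 mod 9 = 4 ✓, 292 mod 5 = 2 ✓.

x ≡ 292 (mod 315).


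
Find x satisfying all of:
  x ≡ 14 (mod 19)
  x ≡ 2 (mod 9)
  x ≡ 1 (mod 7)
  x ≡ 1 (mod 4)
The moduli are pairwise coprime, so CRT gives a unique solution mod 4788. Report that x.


Product of moduli M = 19 · 9 · 7 · 4 = 4788.
Merge one congruence at a time:
  Start: x ≡ 14 (mod 19).
  Combine with x ≡ 2 (mod 9); new modulus lcm = 171.
    Write x = 14 + 19·t and substitute into x ≡ 2 (mod 9): 19·t ≡ 2 − 14 = -12 (mod 9).
    Reduce coefficients mod 9: 1·t ≡ 6 (mod 9).
    So t ≡ 6 (mod 9).
    Then x = 14 + 19·6 = 128, valid modulo lcm(19, 9) = 171: x ≡ 128 (mod 171).
  Combine with x ≡ 1 (mod 7); new modulus lcm = 1197.
    Write x = 128 + 171·t and substitute into x ≡ 1 (mod 7): 171·t ≡ 1 − 128 = -127 (mod 7).
    Reduce coefficients mod 7: 3·t ≡ 6 (mod 7).
    The inverse of 3 mod 7 is 5 (since 3·5 = 15 = 2·7 + 1), so t ≡ 5·6 = 30 ≡ 2 (mod 7).
    Then x = 128 + 171·2 = 470, valid modulo lcm(171, 7) = 1197: x ≡ 470 (mod 1197).
  Combine with x ≡ 1 (mod 4); new modulus lcm = 4788.
    Write x = 470 + 1197·t and substitute into x ≡ 1 (mod 4): 1197·t ≡ 1 − 470 = -469 (mod 4).
    Reduce coefficients mod 4: 1·t ≡ 3 (mod 4).
    So t ≡ 3 (mod 4).
    Then x = 470 + 1197·3 = 4061, valid modulo lcm(1197, 4) = 4788: x ≡ 4061 (mod 4788).
Verify against each original: 4061 mod 19 = 14, 4061 mod 9 = 2, 4061 mod 7 = 1, 4061 mod 4 = 1.

x ≡ 4061 (mod 4788).


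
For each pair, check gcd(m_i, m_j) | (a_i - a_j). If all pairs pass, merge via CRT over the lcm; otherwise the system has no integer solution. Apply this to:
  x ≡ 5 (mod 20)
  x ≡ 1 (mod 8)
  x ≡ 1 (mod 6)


Moduli 20, 8, 6 are not pairwise coprime, so CRT works modulo lcm(m_i) when all pairwise compatibility conditions hold.
Pairwise compatibility: gcd(m_i, m_j) must divide a_i - a_j for every pair.
Merge one congruence at a time:
  Start: x ≡ 5 (mod 20).
  Combine with x ≡ 1 (mod 8): gcd(20, 8) = 4; 1 - 5 = -4, which IS divisible by 4, so compatible.
    Write x = 5 + 20·t and substitute into x ≡ 1 (mod 8): 20·t ≡ 1 − 5 = -4 (mod 8).
    Divide the congruence (and modulus) by g = 4: 5·t ≡ -1 (mod 2).
    Reduce coefficients mod 2: 1·t ≡ 1 (mod 2).
    So t ≡ 1 (mod 2).
    Then x = 5 + 20·1 = 25, valid modulo lcm(20, 8) = 40: x ≡ 25 (mod 40).
  Combine with x ≡ 1 (mod 6): gcd(40, 6) = 2; 1 - 25 = -24, which IS divisible by 2, so compatible.
    Write x = 25 + 40·t and substitute into x ≡ 1 (mod 6): 40·t ≡ 1 − 25 = -24 (mod 6).
    Divide the congruence (and modulus) by g = 2: 20·t ≡ -12 (mod 3).
    Reduce coefficients mod 3: 2·t ≡ 0 (mod 3).
    The inverse of 2 mod 3 is 2 (since 2·2 = 4 = 1·3 + 1), so t ≡ 2·0 = 0 ≡ 0 (mod 3).
    Then x = 25 + 40·0 = 25, valid modulo lcm(40, 6) = 120: x ≡ 25 (mod 120).
Verify: 25 mod 20 = 5, 25 mod 8 = 1, 25 mod 6 = 1.

x ≡ 25 (mod 120).


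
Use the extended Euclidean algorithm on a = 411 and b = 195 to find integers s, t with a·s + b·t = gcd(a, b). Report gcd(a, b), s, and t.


Euclidean algorithm on (411, 195) — divide until remainder is 0:
  411 = 2 · 195 + 21
  195 = 9 · 21 + 6
  21 = 3 · 6 + 3
  6 = 2 · 3 + 0
gcd(411, 195) = 3.
Track Bezout coefficients alongside the remainders: start with r₀ = 411 = a·1 + b·0 (s = 1, t = 0) and r₁ = 195 = a·0 + b·1 (s = 0, t = 1); each new remainder r_{k+1} = r_{k-1} − q_k·r_k inherits s_{k+1} = s_{k-1} − q_k·s_k, t_{k+1} = t_{k-1} − q_k·t_k, so r_k = a·s_k + b·t_k at every step:
  q = 2: r = 21, s = 1 − 2·0 = 1, t = 0 − 2·1 = -2  (check: 411·1 + 195·(-2) = 21)
  q = 9: r = 6, s = 0 − 9·1 = -9, t = 1 − 9·(-2) = 19  (check: 411·(-9) + 195·19 = 6)
  q = 3: r = 3, s = 1 − 3·(-9) = 28, t = -2 − 3·19 = -59  (check: 411·28 + 195·(-59) = 3)
The row with r = 3 (the gcd) gives the Bezout coefficients s = 28, t = -59.
Result: 411 · (28) + 195 · (-59) = 3.

gcd(411, 195) = 3; s = 28, t = -59 (check: 411·28 + 195·(-59) = 3).


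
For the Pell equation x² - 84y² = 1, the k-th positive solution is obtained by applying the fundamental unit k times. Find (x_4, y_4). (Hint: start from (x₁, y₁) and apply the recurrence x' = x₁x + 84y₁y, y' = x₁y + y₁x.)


Step 1: Find the fundamental solution (x₁, y₁) of x² - 84y² = 1.
  Expand √84 as a continued fraction. a₀ = ⌊√84⌋ = 9; iterate m_{k+1} = d_k·a_k − m_k, d_{k+1} = (84 − m_{k+1}²)/d_k, a_{k+1} = ⌊(a₀ + m_{k+1})/d_{k+1}⌋ (starting m₀ = 0, d₀ = 1), with convergents p_k = a_k·p_{k-1} + p_{k-2}, q_k = a_k·q_{k-1} + q_{k-2} (p₋₁ = 1, q₋₁ = 0):
  k = 0: a₀ = 9; p₀/q₀ = 9/1; p₀² − 84·q₀² = 81 − 84 = -3.
  k = 1: m = 9, d = 3, a = ⌊(9 + 9)/3⌋ = 6; p/q = (6·9 + 1)/(6·1 + 0) = 55/6; p² − 84·q² = 3025 − 3024 = 1.
  The first convergent with p² − 84·q² = 1 gives the fundamental solution (x₁, y₁) = (55, 6).
Step 2: Apply the recurrence (x_{n+1}, y_{n+1}) = (x₁x_n + 84y₁y_n, x₁y_n + y₁x_n) repeatedly.
  From (x_1, y_1) = (55, 6): x_2 = 55·55 + 84·6·6 = 6049; y_2 = 55·6 + 6·55 = 660.
  From (x_2, y_2) = (6049, 660): x_3 = 55·6049 + 84·6·660 = 665335; y_3 = 55·660 + 6·6049 = 72594.
  From (x_3, y_3) = (665335, 72594): x_4 = 55·665335 + 84·6·72594 = 73180801; y_4 = 55·72594 + 6·665335 = 7984680.
Step 3: Verify x_4² - 84·y_4² = 5355429635001601 - 5355429635001600 = 1 (should be 1). ✓

(x_1, y_1) = (55, 6); (x_4, y_4) = (73180801, 7984680).


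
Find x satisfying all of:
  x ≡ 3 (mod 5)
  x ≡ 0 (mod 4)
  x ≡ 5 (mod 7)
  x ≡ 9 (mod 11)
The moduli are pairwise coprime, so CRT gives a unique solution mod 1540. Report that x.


Product of moduli M = 5 · 4 · 7 · 11 = 1540.
Merge one congruence at a time:
  Start: x ≡ 3 (mod 5).
  Combine with x ≡ 0 (mod 4); new modulus lcm = 20.
    Write x = 3 + 5·t and substitute into x ≡ 0 (mod 4): 5·t ≡ 0 − 3 = -3 (mod 4).
    Reduce coefficients mod 4: 1·t ≡ 1 (mod 4).
    So t ≡ 1 (mod 4).
    Then x = 3 + 5·1 = 8, valid modulo lcm(5, 4) = 20: x ≡ 8 (mod 20).
  Combine with x ≡ 5 (mod 7); new modulus lcm = 140.
    Write x = 8 + 20·t and substitute into x ≡ 5 (mod 7): 20·t ≡ 5 − 8 = -3 (mod 7).
    Reduce coefficients mod 7: 6·t ≡ 4 (mod 7).
    The inverse of 6 mod 7 is 6 (since 6·6 = 36 = 5·7 + 1), so t ≡ 6·4 = 24 ≡ 3 (mod 7).
    Then x = 8 + 20·3 = 68, valid modulo lcm(20, 7) = 140: x ≡ 68 (mod 140).
  Combine with x ≡ 9 (mod 11); new modulus lcm = 1540.
    Write x = 68 + 140·t and substitute into x ≡ 9 (mod 11): 140·t ≡ 9 − 68 = -59 (mod 11).
    Reduce coefficients mod 11: 8·t ≡ 7 (mod 11).
    The inverse of 8 mod 11 is 7 (since 8·7 = 56 = 5·11 + 1), so t ≡ 7·7 = 49 ≡ 5 (mod 11).
    Then x = 68 + 140·5 = 768, valid modulo lcm(140, 11) = 1540: x ≡ 768 (mod 1540).
Verify against each original: 768 mod 5 = 3, 768 mod 4 = 0, 768 mod 7 = 5, 768 mod 11 = 9.

x ≡ 768 (mod 1540).


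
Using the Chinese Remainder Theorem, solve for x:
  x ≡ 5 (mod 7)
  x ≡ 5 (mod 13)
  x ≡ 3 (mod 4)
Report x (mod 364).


Moduli 7, 13, 4 are pairwise coprime; by CRT there is a unique solution modulo M = 7 · 13 · 4 = 364.
Solve pairwise, accumulating the modulus:
  Start with x ≡ 5 (mod 7).
  Combine with x ≡ 5 (mod 13): since gcd(7, 13) = 1, we get a unique residue mod 91.
    Write x = 5 + 7·t and substitute into x ≡ 5 (mod 13): 7·t ≡ 5 − 5 = 0 (mod 13).
    The inverse of 7 mod 13 is 2 (since 7·2 = 14 = 1·13 + 1), so t ≡ 2·0 = 0 ≡ 0 (mod 13).
    Then x = 5 + 7·0 = 5, valid modulo lcm(7, 13) = 91: x ≡ 5 (mod 91).
  Combine with x ≡ 3 (mod 4): since gcd(91, 4) = 1, we get a unique residue mod 364.
    Write x = 5 + 91·t and substitute into x ≡ 3 (mod 4): 91·t ≡ 3 − 5 = -2 (mod 4).
    Reduce coefficients mod 4: 3·t ≡ 2 (mod 4).
    The inverse of 3 mod 4 is 3 (since 3·3 = 9 = 2·4 + 1), so t ≡ 3·2 = 6 ≡ 2 (mod 4).
    Then x = 5 + 91·2 = 187, valid modulo lcm(91, 4) = 364: x ≡ 187 (mod 364).
Verify: 187 mod 7 = 5 ✓, 187 mod 13 = 5 ✓, 187 mod 4 = 3 ✓.

x ≡ 187 (mod 364).


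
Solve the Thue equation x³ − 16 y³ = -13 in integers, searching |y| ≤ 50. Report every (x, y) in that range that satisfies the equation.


The equation is x³ - 16y³ = -13. For fixed y, x³ = 16·y³ − 13, so a solution requires the RHS to be a perfect cube.
Strategy: iterate y from -50 to 50, compute RHS = 16·y³ − 13, and check whether it is a (positive or negative) perfect cube.
Check small values of y:
  y = 0: RHS = -13 is not a perfect cube.
  y = 1: RHS = 3 is not a perfect cube.
  y = -1: RHS = -29 is not a perfect cube.
  y = 2: RHS = 115 is not a perfect cube.
  y = -2: RHS = -141 is not a perfect cube.
  y = 3: RHS = 419 is not a perfect cube.
  y = -3: RHS = -445 is not a perfect cube.
Continuing the search up to |y| = 50 finds no solutions either.
No (x, y) in the scanned range satisfies the equation.

No integer solutions with |y| ≤ 50.


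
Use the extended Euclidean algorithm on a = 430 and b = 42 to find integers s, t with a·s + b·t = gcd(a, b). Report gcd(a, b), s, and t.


Euclidean algorithm on (430, 42) — divide until remainder is 0:
  430 = 10 · 42 + 10
  42 = 4 · 10 + 2
  10 = 5 · 2 + 0
gcd(430, 42) = 2.
Track Bezout coefficients alongside the remainders: start with r₀ = 430 = a·1 + b·0 (s = 1, t = 0) and r₁ = 42 = a·0 + b·1 (s = 0, t = 1); each new remainder r_{k+1} = r_{k-1} − q_k·r_k inherits s_{k+1} = s_{k-1} − q_k·s_k, t_{k+1} = t_{k-1} − q_k·t_k, so r_k = a·s_k + b·t_k at every step:
  q = 10: r = 10, s = 1 − 10·0 = 1, t = 0 − 10·1 = -10  (check: 430·1 + 42·(-10) = 10)
  q = 4: r = 2, s = 0 − 4·1 = -4, t = 1 − 4·(-10) = 41  (check: 430·(-4) + 42·41 = 2)
The row with r = 2 (the gcd) gives the Bezout coefficients s = -4, t = 41.
Result: 430 · (-4) + 42 · (41) = 2.

gcd(430, 42) = 2; s = -4, t = 41 (check: 430·(-4) + 42·41 = 2).


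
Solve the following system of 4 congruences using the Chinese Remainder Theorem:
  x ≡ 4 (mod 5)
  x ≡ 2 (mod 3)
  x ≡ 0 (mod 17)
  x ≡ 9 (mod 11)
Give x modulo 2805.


Product of moduli M = 5 · 3 · 17 · 11 = 2805.
Merge one congruence at a time:
  Start: x ≡ 4 (mod 5).
  Combine with x ≡ 2 (mod 3); new modulus lcm = 15.
    Write x = 4 + 5·t and substitute into x ≡ 2 (mod 3): 5·t ≡ 2 − 4 = -2 (mod 3).
    Reduce coefficients mod 3: 2·t ≡ 1 (mod 3).
    The inverse of 2 mod 3 is 2 (since 2·2 = 4 = 1·3 + 1), so t ≡ 2·1 = 2 ≡ 2 (mod 3).
    Then x = 4 + 5·2 = 14, valid modulo lcm(5, 3) = 15: x ≡ 14 (mod 15).
  Combine with x ≡ 0 (mod 17); new modulus lcm = 255.
    Write x = 14 + 15·t and substitute into x ≡ 0 (mod 17): 15·t ≡ 0 − 14 = -14 (mod 17).
    Reduce coefficients mod 17: 15·t ≡ 3 (mod 17).
    The inverse of 15 mod 17 is 8 (since 15·8 = 120 = 7·17 + 1), so t ≡ 8·3 = 24 ≡ 7 (mod 17).
    Then x = 14 + 15·7 = 119, valid modulo lcm(15, 17) = 255: x ≡ 119 (mod 255).
  Combine with x ≡ 9 (mod 11); new modulus lcm = 2805.
    Write x = 119 + 255·t and substitute into x ≡ 9 (mod 11): 255·t ≡ 9 − 119 = -110 (mod 11).
    Reduce coefficients mod 11: 2·t ≡ 0 (mod 11).
    The inverse of 2 mod 11 is 6 (since 2·6 = 12 = 1·11 + 1), so t ≡ 6·0 = 0 ≡ 0 (mod 11).
    Then x = 119 + 255·0 = 119, valid modulo lcm(255, 11) = 2805: x ≡ 119 (mod 2805).
Verify against each original: 119 mod 5 = 4, 119 mod 3 = 2, 119 mod 17 = 0, 119 mod 11 = 9.

x ≡ 119 (mod 2805).


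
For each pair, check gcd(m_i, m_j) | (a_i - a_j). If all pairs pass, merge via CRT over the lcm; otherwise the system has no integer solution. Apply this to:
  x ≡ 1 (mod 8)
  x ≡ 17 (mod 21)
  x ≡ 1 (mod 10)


Moduli 8, 21, 10 are not pairwise coprime, so CRT works modulo lcm(m_i) when all pairwise compatibility conditions hold.
Pairwise compatibility: gcd(m_i, m_j) must divide a_i - a_j for every pair.
Merge one congruence at a time:
  Start: x ≡ 1 (mod 8).
  Combine with x ≡ 17 (mod 21): gcd(8, 21) = 1; 17 - 1 = 16, which IS divisible by 1, so compatible.
    Write x = 1 + 8·t and substitute into x ≡ 17 (mod 21): 8·t ≡ 17 − 1 = 16 (mod 21).
    The inverse of 8 mod 21 is 8 (since 8·8 = 64 = 3·21 + 1), so t ≡ 8·16 = 128 ≡ 2 (mod 21).
    Then x = 1 + 8·2 = 17, valid modulo lcm(8, 21) = 168: x ≡ 17 (mod 168).
  Combine with x ≡ 1 (mod 10): gcd(168, 10) = 2; 1 - 17 = -16, which IS divisible by 2, so compatible.
    Write x = 17 + 168·t and substitute into x ≡ 1 (mod 10): 168·t ≡ 1 − 17 = -16 (mod 10).
    Divide the congruence (and modulus) by g = 2: 84·t ≡ -8 (mod 5).
    Reduce coefficients mod 5: 4·t ≡ 2 (mod 5).
    The inverse of 4 mod 5 is 4 (since 4·4 = 16 = 3·5 + 1), so t ≡ 4·2 = 8 ≡ 3 (mod 5).
    Then x = 17 + 168·3 = 521, valid modulo lcm(168, 10) = 840: x ≡ 521 (mod 840).
Verify: 521 mod 8 = 1, 521 mod 21 = 17, 521 mod 10 = 1.

x ≡ 521 (mod 840).


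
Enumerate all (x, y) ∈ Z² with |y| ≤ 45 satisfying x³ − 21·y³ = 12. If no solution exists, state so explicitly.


The equation is x³ - 21y³ = 12. For fixed y, x³ = 21·y³ + 12, so a solution requires the RHS to be a perfect cube.
Strategy: iterate y from -45 to 45, compute RHS = 21·y³ + 12, and check whether it is a (positive or negative) perfect cube.
Check small values of y:
  y = 0: RHS = 12 is not a perfect cube.
  y = 1: RHS = 33 is not a perfect cube.
  y = -1: RHS = -9 is not a perfect cube.
  y = 2: RHS = 180 is not a perfect cube.
  y = -2: RHS = -156 is not a perfect cube.
  y = 3: RHS = 579 is not a perfect cube.
  y = -3: RHS = -555 is not a perfect cube.
Continuing the search up to |y| = 45 finds no solutions either.
No (x, y) in the scanned range satisfies the equation.

No integer solutions with |y| ≤ 45.


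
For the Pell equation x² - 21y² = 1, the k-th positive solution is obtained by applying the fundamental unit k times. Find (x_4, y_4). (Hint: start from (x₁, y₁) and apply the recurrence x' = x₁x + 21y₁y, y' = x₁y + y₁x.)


Step 1: Find the fundamental solution (x₁, y₁) of x² - 21y² = 1.
  Expand √21 as a continued fraction. a₀ = ⌊√21⌋ = 4; iterate m_{k+1} = d_k·a_k − m_k, d_{k+1} = (21 − m_{k+1}²)/d_k, a_{k+1} = ⌊(a₀ + m_{k+1})/d_{k+1}⌋ (starting m₀ = 0, d₀ = 1), with convergents p_k = a_k·p_{k-1} + p_{k-2}, q_k = a_k·q_{k-1} + q_{k-2} (p₋₁ = 1, q₋₁ = 0):
  k = 0: a₀ = 4; p₀/q₀ = 4/1; p₀² − 21·q₀² = 16 − 21 = -5.
  k = 1: m = 4, d = 5, a = ⌊(4 + 4)/5⌋ = 1; p/q = (1·4 + 1)/(1·1 + 0) = 5/1; p² − 21·q² = 25 − 21 = 4.
  k = 2: m = 1, d = 4, a = ⌊(4 + 1)/4⌋ = 1; p/q = (1·5 + 4)/(1·1 + 1) = 9/2; p² − 21·q² = 81 − 84 = -3.
  k = 3: m = 3, d = 3, a = ⌊(4 + 3)/3⌋ = 2; p/q = (2·9 + 5)/(2·2 + 1) = 23/5; p² − 21·q² = 529 − 525 = 4.
  k = 4: m = 3, d = 4, a = ⌊(4 + 3)/4⌋ = 1; p/q = (1·23 + 9)/(1·5 + 2) = 32/7; p² − 21·q² = 1024 − 1029 = -5.
  k = 5: m = 1, d = 5, a = ⌊(4 + 1)/5⌋ = 1; p/q = (1·32 + 23)/(1·7 + 5) = 55/12; p² − 21·q² = 3025 − 3024 = 1.
  The first convergent with p² − 21·q² = 1 gives the fundamental solution (x₁, y₁) = (55, 12).
Step 2: Apply the recurrence (x_{n+1}, y_{n+1}) = (x₁x_n + 21y₁y_n, x₁y_n + y₁x_n) repeatedly.
  From (x_1, y_1) = (55, 12): x_2 = 55·55 + 21·12·12 = 6049; y_2 = 55·12 + 12·55 = 1320.
  From (x_2, y_2) = (6049, 1320): x_3 = 55·6049 + 21·12·1320 = 665335; y_3 = 55·1320 + 12·6049 = 145188.
  From (x_3, y_3) = (665335, 145188): x_4 = 55·665335 + 21·12·145188 = 73180801; y_4 = 55·145188 + 12·665335 = 15969360.
Step 3: Verify x_4² - 21·y_4² = 5355429635001601 - 5355429635001600 = 1 (should be 1). ✓

(x_1, y_1) = (55, 12); (x_4, y_4) = (73180801, 15969360).


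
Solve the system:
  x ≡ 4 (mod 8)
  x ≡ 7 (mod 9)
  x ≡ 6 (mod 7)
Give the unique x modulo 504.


Moduli 8, 9, 7 are pairwise coprime; by CRT there is a unique solution modulo M = 8 · 9 · 7 = 504.
Solve pairwise, accumulating the modulus:
  Start with x ≡ 4 (mod 8).
  Combine with x ≡ 7 (mod 9): since gcd(8, 9) = 1, we get a unique residue mod 72.
    Write x = 4 + 8·t and substitute into x ≡ 7 (mod 9): 8·t ≡ 7 − 4 = 3 (mod 9).
    The inverse of 8 mod 9 is 8 (since 8·8 = 64 = 7·9 + 1), so t ≡ 8·3 = 24 ≡ 6 (mod 9).
    Then x = 4 + 8·6 = 52, valid modulo lcm(8, 9) = 72: x ≡ 52 (mod 72).
  Combine with x ≡ 6 (mod 7): since gcd(72, 7) = 1, we get a unique residue mod 504.
    Write x = 52 + 72·t and substitute into x ≡ 6 (mod 7): 72·t ≡ 6 − 52 = -46 (mod 7).
    Reduce coefficients mod 7: 2·t ≡ 3 (mod 7).
    The inverse of 2 mod 7 is 4 (since 2·4 = 8 = 1·7 + 1), so t ≡ 4·3 = 12 ≡ 5 (mod 7).
    Then x = 52 + 72·5 = 412, valid modulo lcm(72, 7) = 504: x ≡ 412 (mod 504).
Verify: 412 mod 8 = 4 ✓, 412 mod 9 = 7 ✓, 412 mod 7 = 6 ✓.

x ≡ 412 (mod 504).


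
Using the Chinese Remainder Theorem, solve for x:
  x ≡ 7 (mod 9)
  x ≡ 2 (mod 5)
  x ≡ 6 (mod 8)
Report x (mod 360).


Moduli 9, 5, 8 are pairwise coprime; by CRT there is a unique solution modulo M = 9 · 5 · 8 = 360.
Solve pairwise, accumulating the modulus:
  Start with x ≡ 7 (mod 9).
  Combine with x ≡ 2 (mod 5): since gcd(9, 5) = 1, we get a unique residue mod 45.
    Write x = 7 + 9·t and substitute into x ≡ 2 (mod 5): 9·t ≡ 2 − 7 = -5 (mod 5).
    Reduce coefficients mod 5: 4·t ≡ 0 (mod 5).
    The inverse of 4 mod 5 is 4 (since 4·4 = 16 = 3·5 + 1), so t ≡ 4·0 = 0 ≡ 0 (mod 5).
    Then x = 7 + 9·0 = 7, valid modulo lcm(9, 5) = 45: x ≡ 7 (mod 45).
  Combine with x ≡ 6 (mod 8): since gcd(45, 8) = 1, we get a unique residue mod 360.
    Write x = 7 + 45·t and substitute into x ≡ 6 (mod 8): 45·t ≡ 6 − 7 = -1 (mod 8).
    Reduce coefficients mod 8: 5·t ≡ 7 (mod 8).
    The inverse of 5 mod 8 is 5 (since 5·5 = 25 = 3·8 + 1), so t ≡ 5·7 = 35 ≡ 3 (mod 8).
    Then x = 7 + 45·3 = 142, valid modulo lcm(45, 8) = 360: x ≡ 142 (mod 360).
Verify: 142 mod 9 = 7 ✓, 142 mod 5 = 2 ✓, 142 mod 8 = 6 ✓.

x ≡ 142 (mod 360).


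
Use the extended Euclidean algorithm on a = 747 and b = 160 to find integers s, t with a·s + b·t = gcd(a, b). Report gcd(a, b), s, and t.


Euclidean algorithm on (747, 160) — divide until remainder is 0:
  747 = 4 · 160 + 107
  160 = 1 · 107 + 53
  107 = 2 · 53 + 1
  53 = 53 · 1 + 0
gcd(747, 160) = 1.
Track Bezout coefficients alongside the remainders: start with r₀ = 747 = a·1 + b·0 (s = 1, t = 0) and r₁ = 160 = a·0 + b·1 (s = 0, t = 1); each new remainder r_{k+1} = r_{k-1} − q_k·r_k inherits s_{k+1} = s_{k-1} − q_k·s_k, t_{k+1} = t_{k-1} − q_k·t_k, so r_k = a·s_k + b·t_k at every step:
  q = 4: r = 107, s = 1 − 4·0 = 1, t = 0 − 4·1 = -4  (check: 747·1 + 160·(-4) = 107)
  q = 1: r = 53, s = 0 − 1·1 = -1, t = 1 − 1·(-4) = 5  (check: 747·(-1) + 160·5 = 53)
  q = 2: r = 1, s = 1 − 2·(-1) = 3, t = -4 − 2·5 = -14  (check: 747·3 + 160·(-14) = 1)
The row with r = 1 (the gcd) gives the Bezout coefficients s = 3, t = -14.
Result: 747 · (3) + 160 · (-14) = 1.

gcd(747, 160) = 1; s = 3, t = -14 (check: 747·3 + 160·(-14) = 1).


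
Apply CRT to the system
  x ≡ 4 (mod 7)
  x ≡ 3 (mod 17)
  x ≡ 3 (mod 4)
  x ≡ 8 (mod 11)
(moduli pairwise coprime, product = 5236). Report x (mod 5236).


Product of moduli M = 7 · 17 · 4 · 11 = 5236.
Merge one congruence at a time:
  Start: x ≡ 4 (mod 7).
  Combine with x ≡ 3 (mod 17); new modulus lcm = 119.
    Write x = 4 + 7·t and substitute into x ≡ 3 (mod 17): 7·t ≡ 3 − 4 = -1 (mod 17).
    Reduce coefficients mod 17: 7·t ≡ 16 (mod 17).
    The inverse of 7 mod 17 is 5 (since 7·5 = 35 = 2·17 + 1), so t ≡ 5·16 = 80 ≡ 12 (mod 17).
    Then x = 4 + 7·12 = 88, valid modulo lcm(7, 17) = 119: x ≡ 88 (mod 119).
  Combine with x ≡ 3 (mod 4); new modulus lcm = 476.
    Write x = 88 + 119·t and substitute into x ≡ 3 (mod 4): 119·t ≡ 3 − 88 = -85 (mod 4).
    Reduce coefficients mod 4: 3·t ≡ 3 (mod 4).
    The inverse of 3 mod 4 is 3 (since 3·3 = 9 = 2·4 + 1), so t ≡ 3·3 = 9 ≡ 1 (mod 4).
    Then x = 88 + 119·1 = 207, valid modulo lcm(119, 4) = 476: x ≡ 207 (mod 476).
  Combine with x ≡ 8 (mod 11); new modulus lcm = 5236.
    Write x = 207 + 476·t and substitute into x ≡ 8 (mod 11): 476·t ≡ 8 − 207 = -199 (mod 11).
    Reduce coefficients mod 11: 3·t ≡ 10 (mod 11).
    The inverse of 3 mod 11 is 4 (since 3·4 = 12 = 1·11 + 1), so t ≡ 4·10 = 40 ≡ 7 (mod 11).
    Then x = 207 + 476·7 = 3539, valid modulo lcm(476, 11) = 5236: x ≡ 3539 (mod 5236).
Verify against each original: 3539 mod 7 = 4, 3539 mod 17 = 3, 3539 mod 4 = 3, 3539 mod 11 = 8.

x ≡ 3539 (mod 5236).


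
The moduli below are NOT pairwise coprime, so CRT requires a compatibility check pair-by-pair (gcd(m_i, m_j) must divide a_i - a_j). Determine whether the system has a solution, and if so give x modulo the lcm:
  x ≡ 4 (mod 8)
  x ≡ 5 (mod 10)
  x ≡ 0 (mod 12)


Moduli 8, 10, 12 are not pairwise coprime, so CRT works modulo lcm(m_i) when all pairwise compatibility conditions hold.
Pairwise compatibility: gcd(m_i, m_j) must divide a_i - a_j for every pair.
Merge one congruence at a time:
  Start: x ≡ 4 (mod 8).
  Combine with x ≡ 5 (mod 10): gcd(8, 10) = 2, and 5 - 4 = 1 is NOT divisible by 2.
    ⇒ system is inconsistent (no integer solution).

No solution (the system is inconsistent).


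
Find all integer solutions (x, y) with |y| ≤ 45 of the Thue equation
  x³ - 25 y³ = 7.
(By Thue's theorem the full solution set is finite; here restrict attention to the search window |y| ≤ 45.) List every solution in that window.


The equation is x³ - 25y³ = 7. For fixed y, x³ = 25·y³ + 7, so a solution requires the RHS to be a perfect cube.
Strategy: iterate y from -45 to 45, compute RHS = 25·y³ + 7, and check whether it is a (positive or negative) perfect cube.
Check small values of y:
  y = 0: RHS = 7 is not a perfect cube.
  y = 1: RHS = 32 is not a perfect cube.
  y = -1: RHS = -18 is not a perfect cube.
  y = 2: RHS = 207 is not a perfect cube.
  y = -2: RHS = -193 is not a perfect cube.
  y = 3: RHS = 682 is not a perfect cube.
  y = -3: RHS = -668 is not a perfect cube.
Continuing the search up to |y| = 45 finds no solutions either.
No (x, y) in the scanned range satisfies the equation.

No integer solutions with |y| ≤ 45.


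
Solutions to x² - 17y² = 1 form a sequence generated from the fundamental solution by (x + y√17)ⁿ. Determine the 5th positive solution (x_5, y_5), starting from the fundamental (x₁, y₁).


Step 1: Find the fundamental solution (x₁, y₁) of x² - 17y² = 1.
  Expand √17 as a continued fraction. a₀ = ⌊√17⌋ = 4; iterate m_{k+1} = d_k·a_k − m_k, d_{k+1} = (17 − m_{k+1}²)/d_k, a_{k+1} = ⌊(a₀ + m_{k+1})/d_{k+1}⌋ (starting m₀ = 0, d₀ = 1), with convergents p_k = a_k·p_{k-1} + p_{k-2}, q_k = a_k·q_{k-1} + q_{k-2} (p₋₁ = 1, q₋₁ = 0):
  k = 0: a₀ = 4; p₀/q₀ = 4/1; p₀² − 17·q₀² = 16 − 17 = -1.
  k = 1: m = 4, d = 1, a = ⌊(4 + 4)/1⌋ = 8; p/q = (8·4 + 1)/(8·1 + 0) = 33/8; p² − 17·q² = 1089 − 1088 = 1.
  The first convergent with p² − 17·q² = 1 gives the fundamental solution (x₁, y₁) = (33, 8).
Step 2: Apply the recurrence (x_{n+1}, y_{n+1}) = (x₁x_n + 17y₁y_n, x₁y_n + y₁x_n) repeatedly.
  From (x_1, y_1) = (33, 8): x_2 = 33·33 + 17·8·8 = 2177; y_2 = 33·8 + 8·33 = 528.
  From (x_2, y_2) = (2177, 528): x_3 = 33·2177 + 17·8·528 = 143649; y_3 = 33·528 + 8·2177 = 34840.
  From (x_3, y_3) = (143649, 34840): x_4 = 33·143649 + 17·8·34840 = 9478657; y_4 = 33·34840 + 8·143649 = 2298912.
  From (x_4, y_4) = (9478657, 2298912): x_5 = 33·9478657 + 17·8·2298912 = 625447713; y_5 = 33·2298912 + 8·9478657 = 151693352.
Step 3: Verify x_5² - 17·y_5² = 391184841696930369 - 391184841696930368 = 1 (should be 1). ✓

(x_1, y_1) = (33, 8); (x_5, y_5) = (625447713, 151693352).


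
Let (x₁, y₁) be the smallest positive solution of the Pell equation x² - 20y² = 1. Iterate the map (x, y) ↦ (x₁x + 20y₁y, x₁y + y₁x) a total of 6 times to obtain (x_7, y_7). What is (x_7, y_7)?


Step 1: Find the fundamental solution (x₁, y₁) of x² - 20y² = 1.
  Expand √20 as a continued fraction. a₀ = ⌊√20⌋ = 4; iterate m_{k+1} = d_k·a_k − m_k, d_{k+1} = (20 − m_{k+1}²)/d_k, a_{k+1} = ⌊(a₀ + m_{k+1})/d_{k+1}⌋ (starting m₀ = 0, d₀ = 1), with convergents p_k = a_k·p_{k-1} + p_{k-2}, q_k = a_k·q_{k-1} + q_{k-2} (p₋₁ = 1, q₋₁ = 0):
  k = 0: a₀ = 4; p₀/q₀ = 4/1; p₀² − 20·q₀² = 16 − 20 = -4.
  k = 1: m = 4, d = 4, a = ⌊(4 + 4)/4⌋ = 2; p/q = (2·4 + 1)/(2·1 + 0) = 9/2; p² − 20·q² = 81 − 80 = 1.
  The first convergent with p² − 20·q² = 1 gives the fundamental solution (x₁, y₁) = (9, 2).
Step 2: Apply the recurrence (x_{n+1}, y_{n+1}) = (x₁x_n + 20y₁y_n, x₁y_n + y₁x_n) repeatedly.
  From (x_1, y_1) = (9, 2): x_2 = 9·9 + 20·2·2 = 161; y_2 = 9·2 + 2·9 = 36.
  From (x_2, y_2) = (161, 36): x_3 = 9·161 + 20·2·36 = 2889; y_3 = 9·36 + 2·161 = 646.
  From (x_3, y_3) = (2889, 646): x_4 = 9·2889 + 20·2·646 = 51841; y_4 = 9·646 + 2·2889 = 11592.
  From (x_4, y_4) = (51841, 11592): x_5 = 9·51841 + 20·2·11592 = 930249; y_5 = 9·11592 + 2·51841 = 208010.
  From (x_5, y_5) = (930249, 208010): x_6 = 9·930249 + 20·2·208010 = 16692641; y_6 = 9·208010 + 2·930249 = 3732588.
  From (x_6, y_6) = (16692641, 3732588): x_7 = 9·16692641 + 20·2·3732588 = 299537289; y_7 = 9·3732588 + 2·16692641 = 66978574.
Step 3: Verify x_7² - 20·y_7² = 89722587501469521 - 89722587501469520 = 1 (should be 1). ✓

(x_1, y_1) = (9, 2); (x_7, y_7) = (299537289, 66978574).


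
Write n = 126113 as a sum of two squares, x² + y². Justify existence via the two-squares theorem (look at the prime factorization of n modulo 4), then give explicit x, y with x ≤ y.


Step 1: Factor n = 126113 = 13 · 89 · 109.
Step 2: Check the mod-4 condition on each prime factor: 13 ≡ 1 (mod 4), exponent 1; 89 ≡ 1 (mod 4), exponent 1; 109 ≡ 1 (mod 4), exponent 1.
All primes ≡ 3 (mod 4) appear to even exponent (or don't appear), so by the two-squares theorem n IS expressible as a sum of two squares.
Step 3: Build a representation. Here n = 13 · 89 · 109 is a product of primes ≡ 1 (mod 4). Each prime p ≡ 1 (mod 4) is itself a sum of two squares; find a² by testing p − a² for a perfect square:
  13: 13 − 1² = 12, 13 − 2² = 9 = 3² ⇒ 13 = 2² + 3².
  89: 89 − 1² = 88, 89 − 2² = 85, 89 − 3² = 80, 89 − 4² = 73, 89 − 5² = 64 = 8² ⇒ 89 = 5² + 8².
  109: 109 − 1² = 108, 109 − 2² = 105, 109 − 3² = 100 = 10² ⇒ 109 = 3² + 10².
  Combine using the Brahmagupta–Fibonacci identity (a² + b²)(c² + d²) = (ac − bd)² + (ad + bc)² = (ac + bd)² + (ad − bc)²:
  13 · 89 = 1157: from (2² + 3²)(5² + 8²), take (2·5 − 3·8, 2·8 + 3·5) = (10 − 24, 16 + 15) = (-14, 31); dropping signs (only squares matter) gives (14, 31); check 14² + 31² = 196 + 961 = 1157 ✓.
  1157 · 109 = 126113: from (14² + 31²)(3² + 10²), take (14·3 − 31·10, 14·10 + 31·3) = (42 − 310, 140 + 93) = (-268, 233); dropping signs (only squares matter) gives (268, 233); check 268² + 233² = 71824 + 54289 = 126113 ✓.
Step 4: Order so x ≤ y and verify: 233² + 268² = 54289 + 71824 = 126113 = n. ✓

n = 126113 = 233² + 268² (one valid representation with x ≤ y).


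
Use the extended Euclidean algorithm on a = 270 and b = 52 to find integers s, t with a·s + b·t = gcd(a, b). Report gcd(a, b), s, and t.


Euclidean algorithm on (270, 52) — divide until remainder is 0:
  270 = 5 · 52 + 10
  52 = 5 · 10 + 2
  10 = 5 · 2 + 0
gcd(270, 52) = 2.
Track Bezout coefficients alongside the remainders: start with r₀ = 270 = a·1 + b·0 (s = 1, t = 0) and r₁ = 52 = a·0 + b·1 (s = 0, t = 1); each new remainder r_{k+1} = r_{k-1} − q_k·r_k inherits s_{k+1} = s_{k-1} − q_k·s_k, t_{k+1} = t_{k-1} − q_k·t_k, so r_k = a·s_k + b·t_k at every step:
  q = 5: r = 10, s = 1 − 5·0 = 1, t = 0 − 5·1 = -5  (check: 270·1 + 52·(-5) = 10)
  q = 5: r = 2, s = 0 − 5·1 = -5, t = 1 − 5·(-5) = 26  (check: 270·(-5) + 52·26 = 2)
The row with r = 2 (the gcd) gives the Bezout coefficients s = -5, t = 26.
Result: 270 · (-5) + 52 · (26) = 2.

gcd(270, 52) = 2; s = -5, t = 26 (check: 270·(-5) + 52·26 = 2).


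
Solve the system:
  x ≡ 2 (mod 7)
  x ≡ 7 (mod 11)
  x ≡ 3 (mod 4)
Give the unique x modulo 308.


Moduli 7, 11, 4 are pairwise coprime; by CRT there is a unique solution modulo M = 7 · 11 · 4 = 308.
Solve pairwise, accumulating the modulus:
  Start with x ≡ 2 (mod 7).
  Combine with x ≡ 7 (mod 11): since gcd(7, 11) = 1, we get a unique residue mod 77.
    Write x = 2 + 7·t and substitute into x ≡ 7 (mod 11): 7·t ≡ 7 − 2 = 5 (mod 11).
    The inverse of 7 mod 11 is 8 (since 7·8 = 56 = 5·11 + 1), so t ≡ 8·5 = 40 ≡ 7 (mod 11).
    Then x = 2 + 7·7 = 51, valid modulo lcm(7, 11) = 77: x ≡ 51 (mod 77).
  Combine with x ≡ 3 (mod 4): since gcd(77, 4) = 1, we get a unique residue mod 308.
    Write x = 51 + 77·t and substitute into x ≡ 3 (mod 4): 77·t ≡ 3 − 51 = -48 (mod 4).
    Reduce coefficients mod 4: 1·t ≡ 0 (mod 4).
    So t ≡ 0 (mod 4).
    Then x = 51 + 77·0 = 51, valid modulo lcm(77, 4) = 308: x ≡ 51 (mod 308).
Verify: 51 mod 7 = 2 ✓, 51 mod 11 = 7 ✓, 51 mod 4 = 3 ✓.

x ≡ 51 (mod 308).


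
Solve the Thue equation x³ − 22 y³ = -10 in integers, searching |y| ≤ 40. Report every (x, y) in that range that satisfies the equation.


The equation is x³ - 22y³ = -10. For fixed y, x³ = 22·y³ − 10, so a solution requires the RHS to be a perfect cube.
Strategy: iterate y from -40 to 40, compute RHS = 22·y³ − 10, and check whether it is a (positive or negative) perfect cube.
Check small values of y:
  y = 0: RHS = -10 is not a perfect cube.
  y = 1: RHS = 12 is not a perfect cube.
  y = -1: RHS = -32 is not a perfect cube.
  y = 2: RHS = 166 is not a perfect cube.
  y = -2: RHS = -186 is not a perfect cube.
  y = 3: RHS = 584 is not a perfect cube.
  y = -3: RHS = -604 is not a perfect cube.
Continuing the search up to |y| = 40 finds no solutions either.
No (x, y) in the scanned range satisfies the equation.

No integer solutions with |y| ≤ 40.


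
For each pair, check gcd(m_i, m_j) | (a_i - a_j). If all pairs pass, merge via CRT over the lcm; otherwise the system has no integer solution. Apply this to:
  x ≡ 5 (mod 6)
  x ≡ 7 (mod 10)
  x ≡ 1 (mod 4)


Moduli 6, 10, 4 are not pairwise coprime, so CRT works modulo lcm(m_i) when all pairwise compatibility conditions hold.
Pairwise compatibility: gcd(m_i, m_j) must divide a_i - a_j for every pair.
Merge one congruence at a time:
  Start: x ≡ 5 (mod 6).
  Combine with x ≡ 7 (mod 10): gcd(6, 10) = 2; 7 - 5 = 2, which IS divisible by 2, so compatible.
    Write x = 5 + 6·t and substitute into x ≡ 7 (mod 10): 6·t ≡ 7 − 5 = 2 (mod 10).
    Divide the congruence (and modulus) by g = 2: 3·t ≡ 1 (mod 5).
    The inverse of 3 mod 5 is 2 (since 3·2 = 6 = 1·5 + 1), so t ≡ 2·1 = 2 ≡ 2 (mod 5).
    Then x = 5 + 6·2 = 17, valid modulo lcm(6, 10) = 30: x ≡ 17 (mod 30).
  Combine with x ≡ 1 (mod 4): gcd(30, 4) = 2; 1 - 17 = -16, which IS divisible by 2, so compatible.
    Write x = 17 + 30·t and substitute into x ≡ 1 (mod 4): 30·t ≡ 1 − 17 = -16 (mod 4).
    Divide the congruence (and modulus) by g = 2: 15·t ≡ -8 (mod 2).
    Reduce coefficients mod 2: 1·t ≡ 0 (mod 2).
    So t ≡ 0 (mod 2).
    Then x = 17 + 30·0 = 17, valid modulo lcm(30, 4) = 60: x ≡ 17 (mod 60).
Verify: 17 mod 6 = 5, 17 mod 10 = 7, 17 mod 4 = 1.

x ≡ 17 (mod 60).


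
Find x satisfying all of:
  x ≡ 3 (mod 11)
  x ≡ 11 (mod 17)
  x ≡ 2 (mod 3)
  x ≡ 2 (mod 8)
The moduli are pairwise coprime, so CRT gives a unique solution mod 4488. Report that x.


Product of moduli M = 11 · 17 · 3 · 8 = 4488.
Merge one congruence at a time:
  Start: x ≡ 3 (mod 11).
  Combine with x ≡ 11 (mod 17); new modulus lcm = 187.
    Write x = 3 + 11·t and substitute into x ≡ 11 (mod 17): 11·t ≡ 11 − 3 = 8 (mod 17).
    The inverse of 11 mod 17 is 14 (since 11·14 = 154 = 9·17 + 1), so t ≡ 14·8 = 112 ≡ 10 (mod 17).
    Then x = 3 + 11·10 = 113, valid modulo lcm(11, 17) = 187: x ≡ 113 (mod 187).
  Combine with x ≡ 2 (mod 3); new modulus lcm = 561.
    Write x = 113 + 187·t and substitute into x ≡ 2 (mod 3): 187·t ≡ 2 − 113 = -111 (mod 3).
    Reduce coefficients mod 3: 1·t ≡ 0 (mod 3).
    So t ≡ 0 (mod 3).
    Then x = 113 + 187·0 = 113, valid modulo lcm(187, 3) = 561: x ≡ 113 (mod 561).
  Combine with x ≡ 2 (mod 8); new modulus lcm = 4488.
    Write x = 113 + 561·t and substitute into x ≡ 2 (mod 8): 561·t ≡ 2 − 113 = -111 (mod 8).
    Reduce coefficients mod 8: 1·t ≡ 1 (mod 8).
    So t ≡ 1 (mod 8).
    Then x = 113 + 561·1 = 674, valid modulo lcm(561, 8) = 4488: x ≡ 674 (mod 4488).
Verify against each original: 674 mod 11 = 3, 674 mod 17 = 11, 674 mod 3 = 2, 674 mod 8 = 2.

x ≡ 674 (mod 4488).


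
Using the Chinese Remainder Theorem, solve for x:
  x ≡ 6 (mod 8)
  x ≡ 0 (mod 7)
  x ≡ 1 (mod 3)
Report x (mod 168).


Moduli 8, 7, 3 are pairwise coprime; by CRT there is a unique solution modulo M = 8 · 7 · 3 = 168.
Solve pairwise, accumulating the modulus:
  Start with x ≡ 6 (mod 8).
  Combine with x ≡ 0 (mod 7): since gcd(8, 7) = 1, we get a unique residue mod 56.
    Write x = 6 + 8·t and substitute into x ≡ 0 (mod 7): 8·t ≡ 0 − 6 = -6 (mod 7).
    Reduce coefficients mod 7: 1·t ≡ 1 (mod 7).
    So t ≡ 1 (mod 7).
    Then x = 6 + 8·1 = 14, valid modulo lcm(8, 7) = 56: x ≡ 14 (mod 56).
  Combine with x ≡ 1 (mod 3): since gcd(56, 3) = 1, we get a unique residue mod 168.
    Write x = 14 + 56·t and substitute into x ≡ 1 (mod 3): 56·t ≡ 1 − 14 = -13 (mod 3).
    Reduce coefficients mod 3: 2·t ≡ 2 (mod 3).
    The inverse of 2 mod 3 is 2 (since 2·2 = 4 = 1·3 + 1), so t ≡ 2·2 = 4 ≡ 1 (mod 3).
    Then x = 14 + 56·1 = 70, valid modulo lcm(56, 3) = 168: x ≡ 70 (mod 168).
Verify: 70 mod 8 = 6 ✓, 70 mod 7 = 0 ✓, 70 mod 3 = 1 ✓.

x ≡ 70 (mod 168).
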